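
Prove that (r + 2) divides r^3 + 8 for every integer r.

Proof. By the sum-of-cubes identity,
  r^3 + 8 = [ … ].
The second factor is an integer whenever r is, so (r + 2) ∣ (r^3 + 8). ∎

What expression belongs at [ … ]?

(r + 2)(r^2 - 2r + 4)

a^3 + b^3 = (a + b)(a^2 - ab + b^2). With a = r, b = 2:
r^3 + 8 = (r + 2)(r^2 - 2r + 4).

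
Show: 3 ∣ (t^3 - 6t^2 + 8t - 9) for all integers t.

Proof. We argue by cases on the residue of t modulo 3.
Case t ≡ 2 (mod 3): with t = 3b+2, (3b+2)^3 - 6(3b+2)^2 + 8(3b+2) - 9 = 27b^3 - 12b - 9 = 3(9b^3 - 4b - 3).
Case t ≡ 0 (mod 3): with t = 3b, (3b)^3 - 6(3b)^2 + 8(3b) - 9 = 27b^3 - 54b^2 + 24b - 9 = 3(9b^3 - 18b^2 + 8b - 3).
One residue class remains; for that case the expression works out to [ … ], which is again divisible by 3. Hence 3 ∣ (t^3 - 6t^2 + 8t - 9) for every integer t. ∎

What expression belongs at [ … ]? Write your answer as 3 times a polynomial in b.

The residues treated are {2, 0}, so the missing case is t ≡ 1 (mod 3); write t = 3b+1.
Then (3b+1)^3 - 6(3b+1)^2 + 8(3b+1) - 9 = 27b^3 - 27b^2 - 3b - 6 = 3(9b^3 - 9b^2 - b - 2).

3(9b^3 - 9b^2 - b - 2)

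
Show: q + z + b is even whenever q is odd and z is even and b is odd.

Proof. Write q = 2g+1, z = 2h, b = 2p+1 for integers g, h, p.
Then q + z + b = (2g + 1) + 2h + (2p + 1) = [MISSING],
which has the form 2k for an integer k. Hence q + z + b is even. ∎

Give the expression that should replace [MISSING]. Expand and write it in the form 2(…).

Expanding: (2g + 1) + 2h + (2p + 1) = 2g + 2h + 2p + 2.
Every term is even; pulling out the factor of 2 gives 2(g + h + p + 1).

2(g + h + p + 1)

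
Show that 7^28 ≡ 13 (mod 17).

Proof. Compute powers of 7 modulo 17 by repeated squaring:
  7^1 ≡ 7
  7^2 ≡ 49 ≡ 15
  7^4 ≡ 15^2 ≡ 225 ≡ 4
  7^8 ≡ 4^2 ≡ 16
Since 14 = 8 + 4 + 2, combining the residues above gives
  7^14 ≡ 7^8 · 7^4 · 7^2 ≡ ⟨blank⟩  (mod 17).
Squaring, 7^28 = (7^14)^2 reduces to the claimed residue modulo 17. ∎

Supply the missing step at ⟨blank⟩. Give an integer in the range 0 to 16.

Multiply the listed residues: 16 · 4 · 15 = 64 → 960.
Reducing modulo 17: 960 = 56·17 + 8, so 7^14 ≡ 8.

8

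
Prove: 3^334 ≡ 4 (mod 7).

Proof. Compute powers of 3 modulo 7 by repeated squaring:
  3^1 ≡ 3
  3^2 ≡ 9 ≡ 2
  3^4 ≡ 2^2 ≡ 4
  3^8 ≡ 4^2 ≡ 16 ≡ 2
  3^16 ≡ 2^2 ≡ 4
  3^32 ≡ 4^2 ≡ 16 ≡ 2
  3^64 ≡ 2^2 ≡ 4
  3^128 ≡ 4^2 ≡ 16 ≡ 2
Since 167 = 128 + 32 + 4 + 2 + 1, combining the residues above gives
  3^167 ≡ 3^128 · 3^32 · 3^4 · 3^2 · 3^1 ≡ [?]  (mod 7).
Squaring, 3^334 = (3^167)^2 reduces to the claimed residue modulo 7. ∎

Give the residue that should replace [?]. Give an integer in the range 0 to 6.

Multiply the listed residues: 2 · 2 · 4 · 2 · 3 = 4 → 16 → 32 → 96.
Reducing modulo 7: 96 = 13·7 + 5, so 3^167 ≡ 5.

5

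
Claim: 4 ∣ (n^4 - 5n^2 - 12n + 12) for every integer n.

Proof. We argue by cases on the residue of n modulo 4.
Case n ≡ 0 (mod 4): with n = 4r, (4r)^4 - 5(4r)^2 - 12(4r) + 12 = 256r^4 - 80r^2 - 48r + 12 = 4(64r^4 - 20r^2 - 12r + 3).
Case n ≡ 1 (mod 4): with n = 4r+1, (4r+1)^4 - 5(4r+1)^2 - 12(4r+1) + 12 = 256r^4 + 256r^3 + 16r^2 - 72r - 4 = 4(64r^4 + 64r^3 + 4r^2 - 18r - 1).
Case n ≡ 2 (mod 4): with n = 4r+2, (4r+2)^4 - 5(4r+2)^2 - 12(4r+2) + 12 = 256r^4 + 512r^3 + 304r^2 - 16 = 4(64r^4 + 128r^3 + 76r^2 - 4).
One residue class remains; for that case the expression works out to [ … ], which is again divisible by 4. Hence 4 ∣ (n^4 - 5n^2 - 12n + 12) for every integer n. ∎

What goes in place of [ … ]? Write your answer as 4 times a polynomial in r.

4(64r^4 + 192r^3 + 196r^2 + 66r + 3)

Only n ≡ 3 (mod 4) is unaccounted for. Put n = 4r+3:
(4r+3)^4 - 5(4r+3)^2 - 12(4r+3) + 12 expands to 256r^4 + 768r^3 + 784r^2 + 264r + 12,
and factoring out 4 leaves 4(64r^4 + 192r^3 + 196r^2 + 66r + 3).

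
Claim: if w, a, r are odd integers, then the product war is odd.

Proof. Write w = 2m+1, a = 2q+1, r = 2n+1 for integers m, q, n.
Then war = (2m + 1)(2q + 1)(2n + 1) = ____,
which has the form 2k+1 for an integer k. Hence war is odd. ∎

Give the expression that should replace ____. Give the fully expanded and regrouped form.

Expanding: (2m + 1)(2q + 1)(2n + 1) = 8mnq + 4mn + 4mq + 2m + 4nq + 2n + 2q + 1.
Every term except the constant is even, so this is 2(4mnq + 2mn + 2mq + m + 2nq + n + q) + 1,
and 4mnq + 2mn + 2mq + m + 2nq + n + q ∈ ℤ gives the required form.

2(4mnq + 2mn + 2mq + m + 2nq + n + q) + 1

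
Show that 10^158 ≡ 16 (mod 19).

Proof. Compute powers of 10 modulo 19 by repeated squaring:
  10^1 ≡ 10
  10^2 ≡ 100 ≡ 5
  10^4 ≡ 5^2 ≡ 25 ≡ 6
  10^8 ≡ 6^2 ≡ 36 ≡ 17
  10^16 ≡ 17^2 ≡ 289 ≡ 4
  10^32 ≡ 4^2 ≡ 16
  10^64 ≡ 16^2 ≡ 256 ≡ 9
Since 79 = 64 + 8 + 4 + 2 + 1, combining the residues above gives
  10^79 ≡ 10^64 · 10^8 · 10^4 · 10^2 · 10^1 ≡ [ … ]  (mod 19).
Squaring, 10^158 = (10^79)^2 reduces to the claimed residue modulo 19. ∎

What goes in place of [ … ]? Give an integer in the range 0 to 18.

15

Multiply the listed residues: 9 · 17 · 6 · 5 · 10 = 153 → 918 → 4590 → 45900.
Reducing modulo 19: 45900 = 2415·19 + 15, so 10^79 ≡ 15.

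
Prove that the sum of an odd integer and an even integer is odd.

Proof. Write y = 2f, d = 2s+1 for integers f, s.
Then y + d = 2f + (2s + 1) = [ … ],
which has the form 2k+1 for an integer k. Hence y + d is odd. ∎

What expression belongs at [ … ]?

2(f + s) + 1

Expanding: 2f + (2s + 1) = 2f + 2s + 1.
Every term except the constant is even, so this is 2(f + s) + 1,
and f + s ∈ ℤ gives the required form.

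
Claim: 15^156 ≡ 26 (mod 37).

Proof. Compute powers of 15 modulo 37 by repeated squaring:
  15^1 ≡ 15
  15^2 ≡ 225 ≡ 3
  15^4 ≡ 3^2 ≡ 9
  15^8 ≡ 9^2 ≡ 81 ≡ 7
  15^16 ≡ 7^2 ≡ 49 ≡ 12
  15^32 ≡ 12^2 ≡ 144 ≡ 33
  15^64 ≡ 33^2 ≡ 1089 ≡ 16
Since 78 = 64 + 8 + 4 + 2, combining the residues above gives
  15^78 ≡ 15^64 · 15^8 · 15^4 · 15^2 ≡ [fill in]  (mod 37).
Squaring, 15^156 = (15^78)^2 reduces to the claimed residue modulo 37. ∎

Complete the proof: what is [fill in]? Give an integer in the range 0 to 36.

27

Multiply the listed residues: 16 · 7 · 9 · 3 = 112 → 1008 → 3024.
Reducing modulo 37: 3024 = 81·37 + 27, so 15^78 ≡ 27.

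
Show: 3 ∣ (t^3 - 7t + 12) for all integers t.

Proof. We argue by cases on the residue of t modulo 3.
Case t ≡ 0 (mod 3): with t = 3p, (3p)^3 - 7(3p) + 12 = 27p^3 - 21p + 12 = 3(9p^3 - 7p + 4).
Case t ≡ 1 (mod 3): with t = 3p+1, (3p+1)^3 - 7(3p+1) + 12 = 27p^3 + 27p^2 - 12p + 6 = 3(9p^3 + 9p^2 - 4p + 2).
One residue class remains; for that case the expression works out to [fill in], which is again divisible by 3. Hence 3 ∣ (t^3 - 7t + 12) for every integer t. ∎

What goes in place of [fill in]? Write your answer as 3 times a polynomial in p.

The residues treated are {0, 1}, so the missing case is t ≡ 2 (mod 3); write t = 3p+2.
Then (3p+2)^3 - 7(3p+2) + 12 = 27p^3 + 54p^2 + 15p + 6 = 3(9p^3 + 18p^2 + 5p + 2).

3(9p^3 + 18p^2 + 5p + 2)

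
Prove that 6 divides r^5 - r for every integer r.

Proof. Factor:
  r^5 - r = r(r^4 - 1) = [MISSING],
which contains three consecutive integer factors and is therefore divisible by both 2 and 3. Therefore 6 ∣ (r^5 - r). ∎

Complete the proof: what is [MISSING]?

r^4 - 1 = (r^2 - 1)(r^2 + 1), and r^2 - 1 = (r-1)(r+1).
So r(r^4 - 1) = (r - 1)r(r + 1)(r^2 + 1).

(r - 1)r(r + 1)(r^2 + 1)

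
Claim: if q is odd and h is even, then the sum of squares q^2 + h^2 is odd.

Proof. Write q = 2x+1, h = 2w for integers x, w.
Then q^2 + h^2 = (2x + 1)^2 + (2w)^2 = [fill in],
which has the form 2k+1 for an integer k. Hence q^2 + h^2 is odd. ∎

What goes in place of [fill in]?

2(2w^2 + 2x^2 + 2x) + 1

Expanding: (2x + 1)^2 + (2w)^2 = 4w^2 + 4x^2 + 4x + 1.
Every term except the constant is even, so this is 2(2w^2 + 2x^2 + 2x) + 1,
and 2w^2 + 2x^2 + 2x ∈ ℤ gives the required form.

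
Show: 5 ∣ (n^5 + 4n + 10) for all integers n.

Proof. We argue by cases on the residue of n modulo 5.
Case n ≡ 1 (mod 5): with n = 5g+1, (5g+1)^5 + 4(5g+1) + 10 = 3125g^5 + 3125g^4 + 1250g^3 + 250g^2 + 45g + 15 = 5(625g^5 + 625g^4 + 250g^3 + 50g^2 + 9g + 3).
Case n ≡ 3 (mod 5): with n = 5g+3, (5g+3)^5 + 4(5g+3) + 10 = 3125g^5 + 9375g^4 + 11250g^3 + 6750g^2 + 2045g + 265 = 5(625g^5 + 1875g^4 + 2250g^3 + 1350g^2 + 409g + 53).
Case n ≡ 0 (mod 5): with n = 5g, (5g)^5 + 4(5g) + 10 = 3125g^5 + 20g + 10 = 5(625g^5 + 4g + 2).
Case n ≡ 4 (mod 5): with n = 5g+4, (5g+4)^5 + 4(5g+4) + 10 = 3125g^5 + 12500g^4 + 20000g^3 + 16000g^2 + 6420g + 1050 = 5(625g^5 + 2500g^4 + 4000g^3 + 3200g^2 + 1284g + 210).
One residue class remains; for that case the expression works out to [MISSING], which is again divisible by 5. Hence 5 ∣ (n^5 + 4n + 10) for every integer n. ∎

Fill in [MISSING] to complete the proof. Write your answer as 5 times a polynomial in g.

5(625g^5 + 1250g^4 + 1000g^3 + 400g^2 + 84g + 10)

Only n ≡ 2 (mod 5) is unaccounted for. Put n = 5g+2:
(5g+2)^5 + 4(5g+2) + 10 expands to 3125g^5 + 6250g^4 + 5000g^3 + 2000g^2 + 420g + 50,
and factoring out 5 leaves 5(625g^5 + 1250g^4 + 1000g^3 + 400g^2 + 84g + 10).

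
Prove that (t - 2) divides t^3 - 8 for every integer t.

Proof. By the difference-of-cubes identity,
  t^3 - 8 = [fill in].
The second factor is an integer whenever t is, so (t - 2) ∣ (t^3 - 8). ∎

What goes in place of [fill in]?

(t - 2)(t^2 + 2t + 4)

Polynomial division of t^3 - 8 by t - 2 leaves remainder 0 and quotient t^2 + 2t + 4.
Hence t^3 - 8 = (t - 2)(t^2 + 2t + 4).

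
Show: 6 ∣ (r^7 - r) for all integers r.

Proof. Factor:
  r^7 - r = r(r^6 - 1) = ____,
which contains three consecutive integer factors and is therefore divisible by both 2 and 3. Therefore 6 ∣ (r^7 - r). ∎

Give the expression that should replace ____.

r^6 - 1 = (r^2 - 1)(r^4 + r^2 + 1), and r^2 - 1 = (r-1)(r+1).
So r(r^6 - 1) = (r - 1)r(r + 1)(r^4 + r^2 + 1).

(r - 1)r(r + 1)(r^4 + r^2 + 1)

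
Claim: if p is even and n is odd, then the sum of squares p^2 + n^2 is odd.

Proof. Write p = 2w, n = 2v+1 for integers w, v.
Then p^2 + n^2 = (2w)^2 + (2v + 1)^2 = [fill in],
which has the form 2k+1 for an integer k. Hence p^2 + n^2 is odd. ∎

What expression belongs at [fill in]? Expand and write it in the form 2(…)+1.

Expanding: (2w)^2 + (2v + 1)^2 = 4v^2 + 4v + 4w^2 + 1.
Every term except the constant is even, so this is 2(2v^2 + 2v + 2w^2) + 1,
and 2v^2 + 2v + 2w^2 ∈ ℤ gives the required form.

2(2v^2 + 2v + 2w^2) + 1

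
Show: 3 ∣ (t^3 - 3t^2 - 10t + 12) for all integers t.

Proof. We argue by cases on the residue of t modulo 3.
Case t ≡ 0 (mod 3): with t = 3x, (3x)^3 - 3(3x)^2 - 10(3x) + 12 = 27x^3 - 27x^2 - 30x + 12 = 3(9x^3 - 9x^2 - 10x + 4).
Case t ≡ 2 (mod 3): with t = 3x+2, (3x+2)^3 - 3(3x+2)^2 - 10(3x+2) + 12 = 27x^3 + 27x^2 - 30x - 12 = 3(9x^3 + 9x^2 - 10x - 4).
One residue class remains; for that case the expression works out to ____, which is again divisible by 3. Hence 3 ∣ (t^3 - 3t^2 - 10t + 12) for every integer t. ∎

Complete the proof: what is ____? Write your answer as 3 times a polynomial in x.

Only t ≡ 1 (mod 3) is unaccounted for. Put t = 3x+1:
(3x+1)^3 - 3(3x+1)^2 - 10(3x+1) + 12 expands to 27x^3 - 39x,
and factoring out 3 leaves 3(9x^3 - 13x).

3(9x^3 - 13x)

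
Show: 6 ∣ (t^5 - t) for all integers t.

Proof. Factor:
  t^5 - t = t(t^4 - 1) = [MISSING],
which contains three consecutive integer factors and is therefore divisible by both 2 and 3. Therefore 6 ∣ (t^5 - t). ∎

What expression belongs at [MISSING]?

t^4 - 1 = (t^2 - 1)(t^2 + 1), and t^2 - 1 = (t-1)(t+1).
So t(t^4 - 1) = (t - 1)t(t + 1)(t^2 + 1).

(t - 1)t(t + 1)(t^2 + 1)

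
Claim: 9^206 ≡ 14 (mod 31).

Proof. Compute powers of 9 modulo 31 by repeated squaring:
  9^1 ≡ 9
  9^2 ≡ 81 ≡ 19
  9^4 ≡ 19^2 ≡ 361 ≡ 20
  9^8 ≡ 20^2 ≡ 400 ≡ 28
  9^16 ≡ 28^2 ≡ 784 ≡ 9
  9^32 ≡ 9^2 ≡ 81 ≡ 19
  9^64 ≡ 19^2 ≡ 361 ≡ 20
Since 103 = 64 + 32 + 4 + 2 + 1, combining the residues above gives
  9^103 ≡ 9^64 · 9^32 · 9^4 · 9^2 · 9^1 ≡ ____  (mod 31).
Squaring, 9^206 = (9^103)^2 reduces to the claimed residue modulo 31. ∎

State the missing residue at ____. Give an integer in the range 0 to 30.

18

Multiply the listed residues: 20 · 19 · 20 · 19 · 9 = 380 → 7600 → 144400 → 1299600.
Reducing modulo 31: 1299600 = 41922·31 + 18, so 9^103 ≡ 18.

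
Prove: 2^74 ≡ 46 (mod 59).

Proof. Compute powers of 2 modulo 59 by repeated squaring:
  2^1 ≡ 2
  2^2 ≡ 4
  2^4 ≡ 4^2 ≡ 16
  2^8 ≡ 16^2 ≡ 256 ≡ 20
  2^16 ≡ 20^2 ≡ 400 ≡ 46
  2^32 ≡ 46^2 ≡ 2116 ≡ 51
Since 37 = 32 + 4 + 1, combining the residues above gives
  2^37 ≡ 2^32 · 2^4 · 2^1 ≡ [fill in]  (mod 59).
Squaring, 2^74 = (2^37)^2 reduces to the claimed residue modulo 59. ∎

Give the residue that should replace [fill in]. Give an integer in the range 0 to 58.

2^32 · 2^4 · 2^1 ≡ 51 · 16 · 2 = 1632.
1632 mod 59 = 39, so 2^37 ≡ 39 (mod 59).

39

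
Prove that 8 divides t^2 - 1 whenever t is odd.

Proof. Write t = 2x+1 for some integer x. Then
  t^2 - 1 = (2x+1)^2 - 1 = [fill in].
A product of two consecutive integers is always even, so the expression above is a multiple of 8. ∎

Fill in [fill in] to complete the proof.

4x(x + 1)

(2x+1)^2 - 1 = 4x^2 + 4x + 1 - 1 = 4x^2 + 4x = 4x(x+1).
Since x and x+1 are consecutive, x(x+1) is even, and 4·(even) is a multiple of 8.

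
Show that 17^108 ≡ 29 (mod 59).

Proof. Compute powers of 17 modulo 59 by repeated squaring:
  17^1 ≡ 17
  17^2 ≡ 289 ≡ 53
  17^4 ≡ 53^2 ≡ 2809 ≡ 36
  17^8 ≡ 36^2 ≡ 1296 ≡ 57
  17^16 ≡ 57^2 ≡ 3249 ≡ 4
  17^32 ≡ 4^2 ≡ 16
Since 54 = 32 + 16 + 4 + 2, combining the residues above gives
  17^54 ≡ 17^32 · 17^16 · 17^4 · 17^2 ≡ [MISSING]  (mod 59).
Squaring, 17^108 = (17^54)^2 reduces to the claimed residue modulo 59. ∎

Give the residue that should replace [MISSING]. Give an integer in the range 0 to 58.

41

Multiply the listed residues: 16 · 4 · 36 · 53 = 64 → 2304 → 122112.
Reducing modulo 59: 122112 = 2069·59 + 41, so 17^54 ≡ 41.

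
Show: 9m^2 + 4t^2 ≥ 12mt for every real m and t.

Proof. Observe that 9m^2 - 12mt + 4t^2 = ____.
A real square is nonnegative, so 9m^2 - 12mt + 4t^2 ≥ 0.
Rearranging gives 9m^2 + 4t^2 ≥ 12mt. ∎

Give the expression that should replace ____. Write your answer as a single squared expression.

9m^2 - 12mt + 4t^2 is a perfect-square trinomial: the outer terms are (3m)^2 and (2t)^2, and the cross term is -2·3m·2t.
So 9m^2 - 12mt + 4t^2 = (3m - 2t)^2 ≥ 0.

(3m - 2t)^2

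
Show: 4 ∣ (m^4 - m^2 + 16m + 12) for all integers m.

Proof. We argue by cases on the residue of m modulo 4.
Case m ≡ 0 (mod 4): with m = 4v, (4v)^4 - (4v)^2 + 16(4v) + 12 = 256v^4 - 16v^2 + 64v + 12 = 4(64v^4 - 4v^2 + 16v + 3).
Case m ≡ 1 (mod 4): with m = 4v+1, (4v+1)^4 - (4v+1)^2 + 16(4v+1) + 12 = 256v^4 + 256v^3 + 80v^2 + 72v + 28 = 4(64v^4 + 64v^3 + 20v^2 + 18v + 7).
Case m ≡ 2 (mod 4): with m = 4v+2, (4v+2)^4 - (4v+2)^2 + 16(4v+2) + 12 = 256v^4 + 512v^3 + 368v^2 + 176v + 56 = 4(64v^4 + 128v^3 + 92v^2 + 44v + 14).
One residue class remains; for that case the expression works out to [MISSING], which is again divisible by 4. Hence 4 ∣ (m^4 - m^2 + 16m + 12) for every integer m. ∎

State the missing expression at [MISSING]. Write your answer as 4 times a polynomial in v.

The residues treated are {0, 1, 2}, so the missing case is m ≡ 3 (mod 4); write m = 4v+3.
Then (4v+3)^4 - (4v+3)^2 + 16(4v+3) + 12 = 256v^4 + 768v^3 + 848v^2 + 472v + 132 = 4(64v^4 + 192v^3 + 212v^2 + 118v + 33).

4(64v^4 + 192v^3 + 212v^2 + 118v + 33)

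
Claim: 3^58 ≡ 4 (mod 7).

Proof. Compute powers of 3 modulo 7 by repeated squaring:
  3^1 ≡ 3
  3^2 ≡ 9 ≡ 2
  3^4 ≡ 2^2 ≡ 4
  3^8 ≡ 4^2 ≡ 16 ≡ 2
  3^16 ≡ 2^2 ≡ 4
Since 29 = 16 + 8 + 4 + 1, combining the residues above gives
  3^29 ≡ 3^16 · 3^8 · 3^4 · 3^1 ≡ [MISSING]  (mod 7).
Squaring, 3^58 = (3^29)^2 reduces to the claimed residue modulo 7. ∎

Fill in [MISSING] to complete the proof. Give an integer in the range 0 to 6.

5

Multiply the listed residues: 4 · 2 · 4 · 3 = 8 → 32 → 96.
Reducing modulo 7: 96 = 13·7 + 5, so 3^29 ≡ 5.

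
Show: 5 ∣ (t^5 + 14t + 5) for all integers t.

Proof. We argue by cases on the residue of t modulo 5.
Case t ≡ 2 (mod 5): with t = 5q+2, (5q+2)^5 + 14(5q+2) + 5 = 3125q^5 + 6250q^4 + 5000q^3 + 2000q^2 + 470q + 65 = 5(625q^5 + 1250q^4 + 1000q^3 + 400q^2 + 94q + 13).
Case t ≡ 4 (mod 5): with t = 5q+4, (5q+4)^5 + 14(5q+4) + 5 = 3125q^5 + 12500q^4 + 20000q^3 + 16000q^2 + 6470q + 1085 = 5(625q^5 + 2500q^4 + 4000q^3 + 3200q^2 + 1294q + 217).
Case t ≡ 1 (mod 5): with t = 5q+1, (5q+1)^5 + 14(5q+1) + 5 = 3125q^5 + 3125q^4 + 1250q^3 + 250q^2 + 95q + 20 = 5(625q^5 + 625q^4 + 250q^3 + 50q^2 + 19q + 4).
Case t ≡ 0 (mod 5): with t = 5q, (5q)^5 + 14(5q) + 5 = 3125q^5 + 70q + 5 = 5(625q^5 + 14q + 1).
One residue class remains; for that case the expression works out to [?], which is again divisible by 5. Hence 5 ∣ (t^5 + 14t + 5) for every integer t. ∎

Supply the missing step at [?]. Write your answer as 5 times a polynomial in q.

5(625q^5 + 1875q^4 + 2250q^3 + 1350q^2 + 419q + 58)

The residues treated are {2, 4, 1, 0}, so the missing case is t ≡ 3 (mod 5); write t = 5q+3.
Then (5q+3)^5 + 14(5q+3) + 5 = 3125q^5 + 9375q^4 + 11250q^3 + 6750q^2 + 2095q + 290 = 5(625q^5 + 1875q^4 + 2250q^3 + 1350q^2 + 419q + 58).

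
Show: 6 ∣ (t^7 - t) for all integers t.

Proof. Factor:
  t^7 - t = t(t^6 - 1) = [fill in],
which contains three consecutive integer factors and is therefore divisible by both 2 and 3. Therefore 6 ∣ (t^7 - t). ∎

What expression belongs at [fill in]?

t^6 - 1 = (t^2 - 1)(t^4 + t^2 + 1), and t^2 - 1 = (t-1)(t+1).
So t(t^6 - 1) = (t - 1)t(t + 1)(t^4 + t^2 + 1).

(t - 1)t(t + 1)(t^4 + t^2 + 1)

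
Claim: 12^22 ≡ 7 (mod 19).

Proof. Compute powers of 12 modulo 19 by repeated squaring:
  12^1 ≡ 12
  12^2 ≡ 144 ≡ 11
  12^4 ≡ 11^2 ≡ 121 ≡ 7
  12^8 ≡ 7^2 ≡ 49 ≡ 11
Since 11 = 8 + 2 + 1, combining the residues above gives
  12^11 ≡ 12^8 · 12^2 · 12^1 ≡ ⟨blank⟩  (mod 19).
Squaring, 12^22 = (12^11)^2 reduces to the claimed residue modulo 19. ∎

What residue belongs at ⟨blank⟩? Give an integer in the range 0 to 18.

8

12^8 · 12^2 · 12^1 ≡ 11 · 11 · 12 = 1452.
1452 mod 19 = 8, so 12^11 ≡ 8 (mod 19).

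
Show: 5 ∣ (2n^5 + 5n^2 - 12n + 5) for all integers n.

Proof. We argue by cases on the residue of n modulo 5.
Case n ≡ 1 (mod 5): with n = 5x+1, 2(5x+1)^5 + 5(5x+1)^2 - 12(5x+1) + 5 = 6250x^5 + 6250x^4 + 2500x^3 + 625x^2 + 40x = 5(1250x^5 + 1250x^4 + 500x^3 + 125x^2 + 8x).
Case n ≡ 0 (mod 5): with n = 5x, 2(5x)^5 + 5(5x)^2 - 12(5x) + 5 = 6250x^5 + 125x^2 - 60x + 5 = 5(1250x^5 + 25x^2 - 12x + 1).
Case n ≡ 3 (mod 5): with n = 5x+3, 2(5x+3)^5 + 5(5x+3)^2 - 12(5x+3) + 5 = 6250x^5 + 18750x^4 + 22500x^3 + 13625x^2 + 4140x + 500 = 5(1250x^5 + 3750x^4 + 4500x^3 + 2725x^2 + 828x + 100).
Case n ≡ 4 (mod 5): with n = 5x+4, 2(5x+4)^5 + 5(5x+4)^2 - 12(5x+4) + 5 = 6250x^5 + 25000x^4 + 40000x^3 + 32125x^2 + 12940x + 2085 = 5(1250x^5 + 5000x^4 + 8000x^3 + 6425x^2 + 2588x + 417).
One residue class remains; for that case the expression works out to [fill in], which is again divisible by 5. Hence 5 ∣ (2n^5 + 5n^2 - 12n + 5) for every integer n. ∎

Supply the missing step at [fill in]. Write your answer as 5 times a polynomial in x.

5(1250x^5 + 2500x^4 + 2000x^3 + 825x^2 + 168x + 13)

The residues treated are {1, 0, 3, 4}, so the missing case is n ≡ 2 (mod 5); write n = 5x+2.
Then 2(5x+2)^5 + 5(5x+2)^2 - 12(5x+2) + 5 = 6250x^5 + 12500x^4 + 10000x^3 + 4125x^2 + 840x + 65 = 5(1250x^5 + 2500x^4 + 2000x^3 + 825x^2 + 168x + 13).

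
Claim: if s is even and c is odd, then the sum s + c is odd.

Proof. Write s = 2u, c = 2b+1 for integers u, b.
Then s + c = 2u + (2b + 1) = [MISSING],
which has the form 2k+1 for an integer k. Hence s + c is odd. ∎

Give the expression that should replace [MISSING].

2u + (2b + 1) = 2b + 2u + 1
= 2(b + u) + 1.
Since b + u is an integer, the sum is of the form 2k+1 for an integer k.

2(b + u) + 1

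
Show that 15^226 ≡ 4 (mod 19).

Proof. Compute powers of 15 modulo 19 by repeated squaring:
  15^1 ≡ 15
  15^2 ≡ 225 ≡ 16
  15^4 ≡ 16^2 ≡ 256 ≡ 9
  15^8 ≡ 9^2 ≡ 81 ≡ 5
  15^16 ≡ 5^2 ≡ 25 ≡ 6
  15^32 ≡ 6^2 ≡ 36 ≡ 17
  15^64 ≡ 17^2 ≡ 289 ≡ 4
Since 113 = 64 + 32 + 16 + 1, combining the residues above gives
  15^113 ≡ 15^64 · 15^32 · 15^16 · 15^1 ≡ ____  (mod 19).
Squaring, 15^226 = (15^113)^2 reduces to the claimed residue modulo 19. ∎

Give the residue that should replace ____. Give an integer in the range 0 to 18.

15^64 · 15^32 · 15^16 · 15^1 ≡ 4 · 17 · 6 · 15 = 6120.
6120 mod 19 = 2, so 15^113 ≡ 2 (mod 19).

2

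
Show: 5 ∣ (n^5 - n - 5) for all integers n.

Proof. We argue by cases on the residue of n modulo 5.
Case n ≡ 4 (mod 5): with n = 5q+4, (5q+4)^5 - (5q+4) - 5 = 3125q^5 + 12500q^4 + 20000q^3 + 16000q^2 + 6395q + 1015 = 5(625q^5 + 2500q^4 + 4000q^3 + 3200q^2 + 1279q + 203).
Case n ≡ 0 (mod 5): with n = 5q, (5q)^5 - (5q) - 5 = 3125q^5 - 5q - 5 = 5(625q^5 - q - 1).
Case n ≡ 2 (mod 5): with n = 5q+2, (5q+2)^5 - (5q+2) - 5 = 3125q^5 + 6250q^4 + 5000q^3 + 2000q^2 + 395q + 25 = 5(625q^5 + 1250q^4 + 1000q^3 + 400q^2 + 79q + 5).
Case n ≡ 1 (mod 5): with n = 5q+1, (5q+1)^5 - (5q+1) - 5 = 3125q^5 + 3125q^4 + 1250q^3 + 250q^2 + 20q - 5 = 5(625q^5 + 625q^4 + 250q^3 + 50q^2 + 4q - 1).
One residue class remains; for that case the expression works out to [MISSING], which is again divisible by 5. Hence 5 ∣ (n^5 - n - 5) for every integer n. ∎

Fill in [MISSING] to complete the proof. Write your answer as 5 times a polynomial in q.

The residues treated are {4, 0, 2, 1}, so the missing case is n ≡ 3 (mod 5); write n = 5q+3.
Then (5q+3)^5 - (5q+3) - 5 = 3125q^5 + 9375q^4 + 11250q^3 + 6750q^2 + 2020q + 235 = 5(625q^5 + 1875q^4 + 2250q^3 + 1350q^2 + 404q + 47).

5(625q^5 + 1875q^4 + 2250q^3 + 1350q^2 + 404q + 47)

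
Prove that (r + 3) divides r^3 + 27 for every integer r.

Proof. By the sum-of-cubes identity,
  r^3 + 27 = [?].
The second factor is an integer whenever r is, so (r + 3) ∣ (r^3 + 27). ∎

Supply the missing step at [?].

(r + 3)(r^2 - 3r + 9)

Polynomial division of r^3 + 27 by r + 3 leaves remainder 0 and quotient r^2 - 3r + 9.
Hence r^3 + 27 = (r + 3)(r^2 - 3r + 9).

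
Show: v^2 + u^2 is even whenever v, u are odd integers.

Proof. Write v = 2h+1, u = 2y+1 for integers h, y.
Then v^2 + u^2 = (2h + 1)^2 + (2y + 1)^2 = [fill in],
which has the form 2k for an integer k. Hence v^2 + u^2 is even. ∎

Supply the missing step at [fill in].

2(2h^2 + 2h + 2y^2 + 2y + 1)

(2h + 1)^2 + (2y + 1)^2 = 4h^2 + 4h + 4y^2 + 4y + 2
= 2(2h^2 + 2h + 2y^2 + 2y + 1).
Since 2h^2 + 2h + 2y^2 + 2y + 1 is an integer, the sum of squares is of the form 2k for an integer k.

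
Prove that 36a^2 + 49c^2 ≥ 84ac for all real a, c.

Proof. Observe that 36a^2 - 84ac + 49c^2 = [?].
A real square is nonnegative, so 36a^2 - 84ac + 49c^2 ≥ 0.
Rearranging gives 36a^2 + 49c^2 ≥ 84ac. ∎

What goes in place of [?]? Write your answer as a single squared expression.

The leading and trailing coefficients are 6^2 and 7^2, and 84 = 2·6·7, so the trinomial is (6a - 7c)^2.
Hence 36a^2 - 84ac + 49c^2 ≥ 0.

(6a - 7c)^2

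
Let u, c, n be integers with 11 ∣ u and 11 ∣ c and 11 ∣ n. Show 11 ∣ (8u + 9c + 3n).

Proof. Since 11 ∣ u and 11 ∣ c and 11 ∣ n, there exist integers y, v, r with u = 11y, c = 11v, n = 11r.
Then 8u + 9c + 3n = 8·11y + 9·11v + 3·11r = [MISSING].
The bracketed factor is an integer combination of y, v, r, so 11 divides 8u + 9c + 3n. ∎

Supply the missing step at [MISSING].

Each term has a factor of 11: 8·11y + 9·11v + 3·11r = 11·(3r + 9v + 8y).
Since 3r + 9v + 8y is an integer, 11 ∣ (8u + 9c + 3n).

11(3r + 9v + 8y)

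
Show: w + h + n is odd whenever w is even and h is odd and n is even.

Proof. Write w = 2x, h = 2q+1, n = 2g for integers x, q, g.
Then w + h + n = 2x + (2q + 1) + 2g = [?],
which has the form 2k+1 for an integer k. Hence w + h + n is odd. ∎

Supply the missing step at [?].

Expanding: 2x + (2q + 1) + 2g = 2g + 2q + 2x + 1.
Every term except the constant is even, so this is 2(g + q + x) + 1,
and g + q + x ∈ ℤ gives the required form.

2(g + q + x) + 1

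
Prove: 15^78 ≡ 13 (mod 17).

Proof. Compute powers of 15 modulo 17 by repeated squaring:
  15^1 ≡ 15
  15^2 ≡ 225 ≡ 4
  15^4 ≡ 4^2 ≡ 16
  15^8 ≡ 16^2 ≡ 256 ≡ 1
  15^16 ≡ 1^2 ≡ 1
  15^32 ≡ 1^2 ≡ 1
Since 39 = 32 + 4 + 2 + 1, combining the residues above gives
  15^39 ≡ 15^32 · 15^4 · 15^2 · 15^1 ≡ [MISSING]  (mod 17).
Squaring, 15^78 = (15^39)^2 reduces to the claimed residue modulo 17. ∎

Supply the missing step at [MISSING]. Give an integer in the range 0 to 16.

15^32 · 15^4 · 15^2 · 15^1 ≡ 1 · 16 · 4 · 15 = 960.
960 mod 17 = 8, so 15^39 ≡ 8 (mod 17).

8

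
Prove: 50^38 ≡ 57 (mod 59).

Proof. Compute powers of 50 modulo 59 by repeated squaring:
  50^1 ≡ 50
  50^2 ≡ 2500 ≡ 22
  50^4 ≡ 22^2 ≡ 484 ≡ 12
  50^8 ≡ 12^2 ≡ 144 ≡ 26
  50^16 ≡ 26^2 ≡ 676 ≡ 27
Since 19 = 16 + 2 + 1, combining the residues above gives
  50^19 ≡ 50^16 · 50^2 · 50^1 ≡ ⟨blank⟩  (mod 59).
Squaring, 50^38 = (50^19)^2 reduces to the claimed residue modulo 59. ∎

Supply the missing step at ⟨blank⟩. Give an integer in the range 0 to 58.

Multiply the listed residues: 27 · 22 · 50 = 594 → 29700.
Reducing modulo 59: 29700 = 503·59 + 23, so 50^19 ≡ 23.

23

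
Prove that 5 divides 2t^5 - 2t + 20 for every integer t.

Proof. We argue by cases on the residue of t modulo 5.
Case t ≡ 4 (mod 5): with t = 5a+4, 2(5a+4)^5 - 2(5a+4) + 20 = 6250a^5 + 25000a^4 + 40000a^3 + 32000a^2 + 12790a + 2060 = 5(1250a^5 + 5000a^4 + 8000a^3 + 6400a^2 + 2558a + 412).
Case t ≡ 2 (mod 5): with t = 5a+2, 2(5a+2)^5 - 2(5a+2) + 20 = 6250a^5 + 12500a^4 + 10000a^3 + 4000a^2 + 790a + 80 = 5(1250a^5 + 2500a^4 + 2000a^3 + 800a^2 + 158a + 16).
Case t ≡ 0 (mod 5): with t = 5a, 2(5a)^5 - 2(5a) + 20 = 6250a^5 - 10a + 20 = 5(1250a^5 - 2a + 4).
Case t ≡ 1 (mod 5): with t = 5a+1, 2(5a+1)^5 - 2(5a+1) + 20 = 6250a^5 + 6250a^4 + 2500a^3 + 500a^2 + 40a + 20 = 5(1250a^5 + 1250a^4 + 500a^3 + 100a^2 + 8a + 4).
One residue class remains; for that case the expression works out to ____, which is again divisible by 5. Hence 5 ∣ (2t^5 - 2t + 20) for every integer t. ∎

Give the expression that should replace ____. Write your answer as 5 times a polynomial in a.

Only t ≡ 3 (mod 5) is unaccounted for. Put t = 5a+3:
2(5a+3)^5 - 2(5a+3) + 20 expands to 6250a^5 + 18750a^4 + 22500a^3 + 13500a^2 + 4040a + 500,
and factoring out 5 leaves 5(1250a^5 + 3750a^4 + 4500a^3 + 2700a^2 + 808a + 100).

5(1250a^5 + 3750a^4 + 4500a^3 + 2700a^2 + 808a + 100)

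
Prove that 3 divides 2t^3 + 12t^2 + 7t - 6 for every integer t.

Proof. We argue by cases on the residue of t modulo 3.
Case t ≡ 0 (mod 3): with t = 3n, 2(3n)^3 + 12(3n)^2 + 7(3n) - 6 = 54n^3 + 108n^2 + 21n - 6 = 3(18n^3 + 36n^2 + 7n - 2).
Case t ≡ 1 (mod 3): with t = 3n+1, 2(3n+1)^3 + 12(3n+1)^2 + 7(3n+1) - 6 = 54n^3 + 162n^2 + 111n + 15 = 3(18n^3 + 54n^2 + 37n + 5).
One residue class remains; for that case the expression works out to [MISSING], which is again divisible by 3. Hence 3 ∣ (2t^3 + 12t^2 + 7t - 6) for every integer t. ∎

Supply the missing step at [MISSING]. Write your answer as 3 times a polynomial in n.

The residues treated are {0, 1}, so the missing case is t ≡ 2 (mod 3); write t = 3n+2.
Then 2(3n+2)^3 + 12(3n+2)^2 + 7(3n+2) - 6 = 54n^3 + 216n^2 + 237n + 72 = 3(18n^3 + 72n^2 + 79n + 24).

3(18n^3 + 72n^2 + 79n + 24)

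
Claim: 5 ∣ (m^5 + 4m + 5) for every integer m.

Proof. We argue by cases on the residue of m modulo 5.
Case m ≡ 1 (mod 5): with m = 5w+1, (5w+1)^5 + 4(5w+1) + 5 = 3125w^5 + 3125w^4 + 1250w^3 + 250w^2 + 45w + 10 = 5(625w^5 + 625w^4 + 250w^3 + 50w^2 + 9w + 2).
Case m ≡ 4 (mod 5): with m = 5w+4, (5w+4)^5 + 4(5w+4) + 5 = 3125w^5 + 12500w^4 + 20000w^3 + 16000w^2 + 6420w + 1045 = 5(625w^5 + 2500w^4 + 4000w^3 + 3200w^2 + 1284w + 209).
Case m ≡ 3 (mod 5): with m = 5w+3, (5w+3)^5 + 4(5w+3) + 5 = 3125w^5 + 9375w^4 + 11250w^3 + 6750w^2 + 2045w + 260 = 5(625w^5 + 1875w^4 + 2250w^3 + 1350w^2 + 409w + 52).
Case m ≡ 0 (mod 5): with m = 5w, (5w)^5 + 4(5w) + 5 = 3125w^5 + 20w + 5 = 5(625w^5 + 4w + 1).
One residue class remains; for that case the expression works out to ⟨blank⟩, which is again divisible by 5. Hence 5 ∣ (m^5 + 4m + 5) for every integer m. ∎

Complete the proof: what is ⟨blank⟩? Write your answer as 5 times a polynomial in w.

Only m ≡ 2 (mod 5) is unaccounted for. Put m = 5w+2:
(5w+2)^5 + 4(5w+2) + 5 expands to 3125w^5 + 6250w^4 + 5000w^3 + 2000w^2 + 420w + 45,
and factoring out 5 leaves 5(625w^5 + 1250w^4 + 1000w^3 + 400w^2 + 84w + 9).

5(625w^5 + 1250w^4 + 1000w^3 + 400w^2 + 84w + 9)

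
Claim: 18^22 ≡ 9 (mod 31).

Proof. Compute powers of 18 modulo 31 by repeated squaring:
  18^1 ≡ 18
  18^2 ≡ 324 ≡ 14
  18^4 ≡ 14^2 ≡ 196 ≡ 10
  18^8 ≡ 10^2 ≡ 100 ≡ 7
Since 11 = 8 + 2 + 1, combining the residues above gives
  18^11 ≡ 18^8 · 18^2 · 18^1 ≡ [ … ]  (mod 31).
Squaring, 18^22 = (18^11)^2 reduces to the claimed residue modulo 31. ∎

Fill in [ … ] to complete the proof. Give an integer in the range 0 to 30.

28

18^8 · 18^2 · 18^1 ≡ 7 · 14 · 18 = 1764.
1764 mod 31 = 28, so 18^11 ≡ 28 (mod 31).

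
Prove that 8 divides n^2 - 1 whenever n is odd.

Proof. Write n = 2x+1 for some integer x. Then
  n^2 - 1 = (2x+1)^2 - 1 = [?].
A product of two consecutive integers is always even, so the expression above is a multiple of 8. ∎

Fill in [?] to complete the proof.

4x(x + 1)

(2x+1)^2 - 1 = 4x^2 + 4x + 1 - 1 = 4x^2 + 4x = 4x(x+1).
Since x and x+1 are consecutive, x(x+1) is even, and 4·(even) is a multiple of 8.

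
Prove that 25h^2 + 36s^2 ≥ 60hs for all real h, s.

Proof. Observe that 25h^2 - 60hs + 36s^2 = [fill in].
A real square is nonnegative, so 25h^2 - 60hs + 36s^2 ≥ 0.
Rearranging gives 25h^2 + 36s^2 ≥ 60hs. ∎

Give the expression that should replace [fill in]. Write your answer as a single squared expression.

25h^2 - 60hs + 36s^2 is a perfect-square trinomial: the outer terms are (5h)^2 and (6s)^2, and the cross term is -2·5h·6s.
So 25h^2 - 60hs + 36s^2 = (5h - 6s)^2 ≥ 0.

(5h - 6s)^2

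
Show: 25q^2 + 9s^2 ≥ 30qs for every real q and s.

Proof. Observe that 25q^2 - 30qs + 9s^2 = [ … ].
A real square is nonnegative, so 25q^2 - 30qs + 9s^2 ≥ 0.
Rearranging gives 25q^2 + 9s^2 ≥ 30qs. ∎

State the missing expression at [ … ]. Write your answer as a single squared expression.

(5q - 3s)^2

The leading and trailing coefficients are 5^2 and 3^2, and 30 = 2·5·3, so the trinomial is (5q - 3s)^2.
Hence 25q^2 - 30qs + 9s^2 ≥ 0.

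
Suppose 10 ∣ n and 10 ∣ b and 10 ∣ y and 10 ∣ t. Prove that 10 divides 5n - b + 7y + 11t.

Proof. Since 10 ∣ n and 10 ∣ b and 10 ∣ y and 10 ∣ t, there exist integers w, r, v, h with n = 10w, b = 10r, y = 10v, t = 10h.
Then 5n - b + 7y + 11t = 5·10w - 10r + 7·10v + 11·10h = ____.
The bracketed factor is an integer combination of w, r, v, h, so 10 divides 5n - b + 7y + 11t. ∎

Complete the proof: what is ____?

Pull the common 10 out of every term: 5·10w - 10r + 7·10v + 11·10h = 10(11h - r + 7v + 5w).
11h - r + 7v + 5w is an integer, which exhibits the divisibility.

10(11h - r + 7v + 5w)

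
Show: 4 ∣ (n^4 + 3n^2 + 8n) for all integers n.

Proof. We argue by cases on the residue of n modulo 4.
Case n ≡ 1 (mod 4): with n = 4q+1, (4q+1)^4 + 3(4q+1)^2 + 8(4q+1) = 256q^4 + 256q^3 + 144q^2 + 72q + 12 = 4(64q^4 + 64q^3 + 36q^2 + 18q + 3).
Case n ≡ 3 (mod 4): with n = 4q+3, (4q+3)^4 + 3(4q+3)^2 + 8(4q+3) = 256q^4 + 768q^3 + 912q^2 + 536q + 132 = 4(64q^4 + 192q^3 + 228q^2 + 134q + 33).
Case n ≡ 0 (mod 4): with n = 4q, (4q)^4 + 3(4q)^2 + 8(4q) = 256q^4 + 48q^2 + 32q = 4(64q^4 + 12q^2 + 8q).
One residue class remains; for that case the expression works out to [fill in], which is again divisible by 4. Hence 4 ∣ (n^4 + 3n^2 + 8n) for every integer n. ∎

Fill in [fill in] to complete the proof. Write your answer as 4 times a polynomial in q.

4(64q^4 + 128q^3 + 108q^2 + 52q + 11)

The residues treated are {1, 3, 0}, so the missing case is n ≡ 2 (mod 4); write n = 4q+2.
Then (4q+2)^4 + 3(4q+2)^2 + 8(4q+2) = 256q^4 + 512q^3 + 432q^2 + 208q + 44 = 4(64q^4 + 128q^3 + 108q^2 + 52q + 11).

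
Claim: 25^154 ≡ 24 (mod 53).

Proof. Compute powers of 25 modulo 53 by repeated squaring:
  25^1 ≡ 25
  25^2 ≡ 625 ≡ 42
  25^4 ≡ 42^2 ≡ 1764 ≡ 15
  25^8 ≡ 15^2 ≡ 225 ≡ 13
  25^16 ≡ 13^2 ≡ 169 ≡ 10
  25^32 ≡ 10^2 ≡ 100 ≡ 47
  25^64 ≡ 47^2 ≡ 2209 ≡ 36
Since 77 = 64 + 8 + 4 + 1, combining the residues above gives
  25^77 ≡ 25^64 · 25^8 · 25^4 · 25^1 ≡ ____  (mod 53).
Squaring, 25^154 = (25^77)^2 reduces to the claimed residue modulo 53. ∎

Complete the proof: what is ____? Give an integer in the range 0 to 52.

25^64 · 25^8 · 25^4 · 25^1 ≡ 36 · 13 · 15 · 25 = 175500.
175500 mod 53 = 17, so 25^77 ≡ 17 (mod 53).

17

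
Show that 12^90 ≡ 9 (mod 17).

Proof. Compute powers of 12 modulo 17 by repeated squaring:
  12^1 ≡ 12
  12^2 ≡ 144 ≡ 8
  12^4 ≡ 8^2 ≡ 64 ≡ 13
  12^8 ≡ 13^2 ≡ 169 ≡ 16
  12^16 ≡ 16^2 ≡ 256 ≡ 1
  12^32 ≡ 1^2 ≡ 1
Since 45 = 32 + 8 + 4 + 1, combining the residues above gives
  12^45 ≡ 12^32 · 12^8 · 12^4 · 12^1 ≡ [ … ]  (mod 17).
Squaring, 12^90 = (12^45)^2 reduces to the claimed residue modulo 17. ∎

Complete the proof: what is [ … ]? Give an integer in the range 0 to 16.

14

12^32 · 12^8 · 12^4 · 12^1 ≡ 1 · 16 · 13 · 12 = 2496.
2496 mod 17 = 14, so 12^45 ≡ 14 (mod 17).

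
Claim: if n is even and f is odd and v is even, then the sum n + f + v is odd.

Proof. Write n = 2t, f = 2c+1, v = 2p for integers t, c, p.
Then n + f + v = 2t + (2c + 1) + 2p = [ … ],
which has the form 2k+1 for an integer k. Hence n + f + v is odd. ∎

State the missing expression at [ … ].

2t + (2c + 1) + 2p = 2c + 2p + 2t + 1
= 2(c + p + t) + 1.
Since c + p + t is an integer, the sum is of the form 2k+1 for an integer k.

2(c + p + t) + 1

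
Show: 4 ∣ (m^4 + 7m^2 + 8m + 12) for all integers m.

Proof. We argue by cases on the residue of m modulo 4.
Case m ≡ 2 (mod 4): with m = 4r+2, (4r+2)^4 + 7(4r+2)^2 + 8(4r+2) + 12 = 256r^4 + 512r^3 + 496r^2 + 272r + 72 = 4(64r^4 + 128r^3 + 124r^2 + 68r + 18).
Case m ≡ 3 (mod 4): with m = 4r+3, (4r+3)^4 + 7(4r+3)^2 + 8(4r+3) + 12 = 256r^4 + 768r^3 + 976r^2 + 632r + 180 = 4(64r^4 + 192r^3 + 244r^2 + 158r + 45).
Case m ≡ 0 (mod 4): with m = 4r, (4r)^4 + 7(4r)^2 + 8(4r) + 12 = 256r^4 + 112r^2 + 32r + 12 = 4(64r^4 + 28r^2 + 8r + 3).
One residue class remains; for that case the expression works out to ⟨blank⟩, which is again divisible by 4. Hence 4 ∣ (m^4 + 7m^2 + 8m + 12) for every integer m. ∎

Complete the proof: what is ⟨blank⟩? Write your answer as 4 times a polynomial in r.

4(64r^4 + 64r^3 + 52r^2 + 26r + 7)

The residues treated are {2, 3, 0}, so the missing case is m ≡ 1 (mod 4); write m = 4r+1.
Then (4r+1)^4 + 7(4r+1)^2 + 8(4r+1) + 12 = 256r^4 + 256r^3 + 208r^2 + 104r + 28 = 4(64r^4 + 64r^3 + 52r^2 + 26r + 7).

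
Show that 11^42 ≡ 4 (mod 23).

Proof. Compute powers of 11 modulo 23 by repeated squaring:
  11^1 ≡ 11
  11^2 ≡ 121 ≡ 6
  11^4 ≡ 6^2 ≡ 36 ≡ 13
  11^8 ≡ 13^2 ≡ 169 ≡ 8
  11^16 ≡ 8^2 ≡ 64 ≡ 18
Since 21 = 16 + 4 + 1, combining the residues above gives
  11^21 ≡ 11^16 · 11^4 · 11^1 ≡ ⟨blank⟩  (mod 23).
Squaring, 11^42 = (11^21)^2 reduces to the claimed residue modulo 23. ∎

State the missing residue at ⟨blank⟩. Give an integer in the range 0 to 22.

21

Multiply the listed residues: 18 · 13 · 11 = 234 → 2574.
Reducing modulo 23: 2574 = 111·23 + 21, so 11^21 ≡ 21.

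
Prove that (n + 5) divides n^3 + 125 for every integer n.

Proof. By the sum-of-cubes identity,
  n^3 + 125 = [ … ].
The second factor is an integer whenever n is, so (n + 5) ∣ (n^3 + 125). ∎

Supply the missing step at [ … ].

(n + 5)(n^2 - 5n + 25)

a^3 + b^3 = (a + b)(a^2 - ab + b^2). With a = n, b = 5:
n^3 + 125 = (n + 5)(n^2 - 5n + 25).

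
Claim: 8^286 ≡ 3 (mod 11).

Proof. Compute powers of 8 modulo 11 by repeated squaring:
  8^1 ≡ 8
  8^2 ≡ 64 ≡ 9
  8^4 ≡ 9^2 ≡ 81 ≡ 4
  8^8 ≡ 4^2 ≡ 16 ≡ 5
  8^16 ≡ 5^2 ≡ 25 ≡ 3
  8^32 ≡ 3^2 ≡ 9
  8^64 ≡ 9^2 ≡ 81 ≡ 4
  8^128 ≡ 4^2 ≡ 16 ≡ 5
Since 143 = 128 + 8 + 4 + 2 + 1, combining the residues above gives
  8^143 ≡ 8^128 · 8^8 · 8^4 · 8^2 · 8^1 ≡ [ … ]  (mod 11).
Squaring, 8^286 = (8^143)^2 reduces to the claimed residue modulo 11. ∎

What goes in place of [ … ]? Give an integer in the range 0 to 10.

6

Multiply the listed residues: 5 · 5 · 4 · 9 · 8 = 25 → 100 → 900 → 7200.
Reducing modulo 11: 7200 = 654·11 + 6, so 8^143 ≡ 6.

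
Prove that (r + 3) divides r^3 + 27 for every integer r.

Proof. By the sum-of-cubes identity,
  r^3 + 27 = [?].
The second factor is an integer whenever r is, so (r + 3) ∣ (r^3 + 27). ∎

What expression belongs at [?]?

a^3 + b^3 = (a + b)(a^2 - ab + b^2). With a = r, b = 3:
r^3 + 27 = (r + 3)(r^2 - 3r + 9).

(r + 3)(r^2 - 3r + 9)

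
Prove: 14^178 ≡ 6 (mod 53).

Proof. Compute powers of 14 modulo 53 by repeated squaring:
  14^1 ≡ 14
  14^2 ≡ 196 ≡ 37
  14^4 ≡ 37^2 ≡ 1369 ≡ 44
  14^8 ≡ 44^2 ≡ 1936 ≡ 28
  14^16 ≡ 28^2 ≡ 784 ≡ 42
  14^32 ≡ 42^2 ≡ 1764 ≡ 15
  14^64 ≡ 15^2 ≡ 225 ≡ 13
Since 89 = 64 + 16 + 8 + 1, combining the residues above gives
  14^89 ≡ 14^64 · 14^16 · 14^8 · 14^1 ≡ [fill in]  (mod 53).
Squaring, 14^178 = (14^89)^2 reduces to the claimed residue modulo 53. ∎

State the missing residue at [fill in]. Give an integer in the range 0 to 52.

14^64 · 14^16 · 14^8 · 14^1 ≡ 13 · 42 · 28 · 14 = 214032.
214032 mod 53 = 18, so 14^89 ≡ 18 (mod 53).

18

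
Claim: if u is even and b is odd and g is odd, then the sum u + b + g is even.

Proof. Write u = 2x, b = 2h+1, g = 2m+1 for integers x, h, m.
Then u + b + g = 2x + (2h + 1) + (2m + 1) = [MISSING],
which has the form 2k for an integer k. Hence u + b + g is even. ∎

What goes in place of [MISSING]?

2(h + m + x + 1)

2x + (2h + 1) + (2m + 1) = 2h + 2m + 2x + 2
= 2(h + m + x + 1).
Since h + m + x + 1 is an integer, the sum is of the form 2k for an integer k.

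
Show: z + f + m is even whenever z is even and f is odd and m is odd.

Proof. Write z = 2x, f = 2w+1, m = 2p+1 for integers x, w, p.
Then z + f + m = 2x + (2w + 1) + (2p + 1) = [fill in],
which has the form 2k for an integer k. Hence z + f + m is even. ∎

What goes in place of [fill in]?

2(p + w + x + 1)

Expanding: 2x + (2w + 1) + (2p + 1) = 2p + 2w + 2x + 2.
Every term is even; pulling out the factor of 2 gives 2(p + w + x + 1).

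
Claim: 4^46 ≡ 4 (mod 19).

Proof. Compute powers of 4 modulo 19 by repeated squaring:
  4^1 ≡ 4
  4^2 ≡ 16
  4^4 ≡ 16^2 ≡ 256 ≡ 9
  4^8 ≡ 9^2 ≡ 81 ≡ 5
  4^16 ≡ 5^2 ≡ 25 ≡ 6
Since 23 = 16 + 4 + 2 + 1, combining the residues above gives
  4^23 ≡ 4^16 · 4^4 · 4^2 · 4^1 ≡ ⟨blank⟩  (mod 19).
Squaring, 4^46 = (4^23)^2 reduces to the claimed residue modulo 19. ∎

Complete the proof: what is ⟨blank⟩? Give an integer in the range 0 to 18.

Multiply the listed residues: 6 · 9 · 16 · 4 = 54 → 864 → 3456.
Reducing modulo 19: 3456 = 181·19 + 17, so 4^23 ≡ 17.

17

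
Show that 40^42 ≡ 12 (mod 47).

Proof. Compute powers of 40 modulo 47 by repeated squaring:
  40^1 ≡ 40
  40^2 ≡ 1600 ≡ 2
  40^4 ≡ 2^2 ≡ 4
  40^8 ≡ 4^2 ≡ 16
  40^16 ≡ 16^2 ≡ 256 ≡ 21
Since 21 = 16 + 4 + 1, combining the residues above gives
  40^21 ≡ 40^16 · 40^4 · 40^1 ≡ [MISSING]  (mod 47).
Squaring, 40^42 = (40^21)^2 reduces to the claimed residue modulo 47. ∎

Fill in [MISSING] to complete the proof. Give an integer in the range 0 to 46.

23

Multiply the listed residues: 21 · 4 · 40 = 84 → 3360.
Reducing modulo 47: 3360 = 71·47 + 23, so 40^21 ≡ 23.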